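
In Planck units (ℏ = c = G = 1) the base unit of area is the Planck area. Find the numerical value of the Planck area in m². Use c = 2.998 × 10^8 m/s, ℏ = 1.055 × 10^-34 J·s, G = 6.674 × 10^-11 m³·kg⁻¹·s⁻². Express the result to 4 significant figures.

2.613 × 10^-70 m²

A_P = ℏG/c³
  = 7.041 × 10^-45 / 2.695 × 10^25
  = 2.613 × 10^-70 m²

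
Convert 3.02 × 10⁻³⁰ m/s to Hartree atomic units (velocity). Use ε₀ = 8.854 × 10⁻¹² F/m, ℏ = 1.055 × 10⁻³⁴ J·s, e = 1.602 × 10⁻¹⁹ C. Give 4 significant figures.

atomic unit of velocity: v_au = e²/(4πε₀ℏ) = 2.186 × 10⁶ m/s.
3.02 × 10⁻³⁰ / 2.186 × 10⁶ = 1.381 × 10⁻³⁶

1.381 × 10⁻³⁶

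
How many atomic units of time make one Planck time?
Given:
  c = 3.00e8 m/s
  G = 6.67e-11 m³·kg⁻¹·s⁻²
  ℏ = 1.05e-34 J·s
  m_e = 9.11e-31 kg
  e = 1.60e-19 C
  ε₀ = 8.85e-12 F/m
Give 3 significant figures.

2.24e-27

Planck time: t_P = √(ℏG/c⁵) = 5.37e-44 s
atomic unit of time: τ_au = (4πε₀)²ℏ³/(m_e e⁴) = 2.40e-17 s
ratio = 5.37e-44 / 2.40e-17 = 2.24e-27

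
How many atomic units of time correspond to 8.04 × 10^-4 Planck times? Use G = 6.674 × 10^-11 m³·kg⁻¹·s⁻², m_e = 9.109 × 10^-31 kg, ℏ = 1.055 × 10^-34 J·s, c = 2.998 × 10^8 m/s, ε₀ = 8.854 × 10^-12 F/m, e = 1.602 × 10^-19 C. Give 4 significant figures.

Planck time: t_P = √(ℏG/c⁵) = 5.392 × 10^-44 s
atomic unit of time: τ_au = (4πε₀)²ℏ³/(m_e e⁴) = 2.423 × 10^-17 s
8.04 × 10^-4 × 5.392 × 10^-44 / 2.423 × 10^-17 = 1.789 × 10^-30

1.789 × 10^-30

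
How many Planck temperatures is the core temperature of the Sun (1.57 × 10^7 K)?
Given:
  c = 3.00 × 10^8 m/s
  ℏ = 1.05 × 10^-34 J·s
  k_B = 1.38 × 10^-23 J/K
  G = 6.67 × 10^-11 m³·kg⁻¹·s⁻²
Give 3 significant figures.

Planck temperature: T_P = √(ℏc⁵/G) / k_B = 1.42 × 10^32 K.
1.57 × 10^7 / 1.42 × 10^32 = 1.11 × 10^-25

1.11 × 10^-25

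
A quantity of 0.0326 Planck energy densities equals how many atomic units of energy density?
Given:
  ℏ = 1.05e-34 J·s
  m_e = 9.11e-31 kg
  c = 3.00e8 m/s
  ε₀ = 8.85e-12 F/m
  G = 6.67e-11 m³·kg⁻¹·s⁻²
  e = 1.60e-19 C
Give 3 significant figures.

5.07e98

Planck energy density: u_P = c⁷/(ℏG²) = 4.68e113 J/m³
atomic unit of energy density: u_au = E_h/a₀³ = m_e⁴e¹⁰/((4πε₀)⁵ℏ⁸) = 3.01e13 J/m³
0.0326 × 4.68e113 / 3.01e13 = 5.07e98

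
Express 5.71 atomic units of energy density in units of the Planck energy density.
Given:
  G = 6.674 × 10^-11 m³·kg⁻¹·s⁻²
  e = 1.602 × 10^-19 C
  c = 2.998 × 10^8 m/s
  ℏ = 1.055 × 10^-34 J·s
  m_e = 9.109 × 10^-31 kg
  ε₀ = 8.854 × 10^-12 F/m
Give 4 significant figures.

3.611 × 10^-100

atomic unit of energy density: u_au = E_h/a₀³ = m_e⁴e¹⁰/((4πε₀)⁵ℏ⁸) = 2.929 × 10^13 J/m³
Planck energy density: u_P = c⁷/(ℏG²) = 4.632 × 10^113 J/m³
5.71 × 2.929 × 10^13 / 4.632 × 10^113 = 3.611 × 10^-100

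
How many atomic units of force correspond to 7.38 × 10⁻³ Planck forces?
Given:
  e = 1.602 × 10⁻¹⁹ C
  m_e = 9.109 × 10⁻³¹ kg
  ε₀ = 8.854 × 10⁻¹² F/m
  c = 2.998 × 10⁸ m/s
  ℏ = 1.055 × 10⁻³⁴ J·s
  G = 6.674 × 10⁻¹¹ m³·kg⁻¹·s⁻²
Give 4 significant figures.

Planck force: F_P = c⁴/G = 1.210 × 10⁴⁴ N
atomic unit of force: F_au = E_h/a₀ = m_e²e⁶/((4πε₀)³ℏ⁴) = 8.220 × 10⁻⁸ N
7.38 × 10⁻³ × 1.210 × 10⁴⁴ / 8.220 × 10⁻⁸ = 1.087 × 10⁴⁹

1.087 × 10⁴⁹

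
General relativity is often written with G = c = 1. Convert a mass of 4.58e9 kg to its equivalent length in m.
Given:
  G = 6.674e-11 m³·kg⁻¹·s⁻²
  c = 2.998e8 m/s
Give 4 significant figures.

3.401e-18 m

In G = c = 1 units mass has dimensions of length; the conversion factor is G/c².
4.58e9 kg × (G/c²) = 3.401e-18 m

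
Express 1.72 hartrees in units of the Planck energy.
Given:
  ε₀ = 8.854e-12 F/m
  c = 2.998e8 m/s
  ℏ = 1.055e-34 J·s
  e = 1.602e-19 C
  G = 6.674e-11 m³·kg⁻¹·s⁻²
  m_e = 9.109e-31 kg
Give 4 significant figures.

3.828e-27

hartree: E_h = m_e e⁴/(4πε₀ℏ)² = 4.354e-18 J
Planck energy: E_P = √(ℏc⁵/G) = 1.957e9 J
1.72 × 4.354e-18 / 1.957e9 = 3.828e-27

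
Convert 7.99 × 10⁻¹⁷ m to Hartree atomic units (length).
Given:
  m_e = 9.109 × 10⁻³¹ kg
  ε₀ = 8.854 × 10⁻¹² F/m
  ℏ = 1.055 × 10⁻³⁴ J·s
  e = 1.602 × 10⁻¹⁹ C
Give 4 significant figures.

Bohr radius: a₀ = 4πε₀ℏ²/(m_e e²) = 5.297 × 10⁻¹¹ m.
7.99 × 10⁻¹⁷ / 5.297 × 10⁻¹¹ = 1.508 × 10⁻⁶

1.508 × 10⁻⁶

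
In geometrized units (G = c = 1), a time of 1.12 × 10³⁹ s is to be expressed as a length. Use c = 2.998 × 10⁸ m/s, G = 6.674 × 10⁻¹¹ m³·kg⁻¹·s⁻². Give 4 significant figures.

Time → length via c.
1.12 × 10³⁹ s × (c) = 3.358 × 10⁴⁷ m

3.358 × 10⁴⁷ m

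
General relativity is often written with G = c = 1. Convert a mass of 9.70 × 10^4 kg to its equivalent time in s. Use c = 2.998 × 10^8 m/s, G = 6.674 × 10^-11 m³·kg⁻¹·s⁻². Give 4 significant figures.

Mass → time via G/c³.
9.70 × 10^4 kg × (G/c³) = 2.402 × 10^-31 s

2.402 × 10^-31 s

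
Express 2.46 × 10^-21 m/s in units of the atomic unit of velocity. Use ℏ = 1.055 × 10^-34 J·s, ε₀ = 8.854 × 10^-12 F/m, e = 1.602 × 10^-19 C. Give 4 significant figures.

1.125 × 10^-27

atomic unit of velocity: v_au = e²/(4πε₀ℏ) = 2.186 × 10^6 m/s.
2.46 × 10^-21 / 2.186 × 10^6 = 1.125 × 10^-27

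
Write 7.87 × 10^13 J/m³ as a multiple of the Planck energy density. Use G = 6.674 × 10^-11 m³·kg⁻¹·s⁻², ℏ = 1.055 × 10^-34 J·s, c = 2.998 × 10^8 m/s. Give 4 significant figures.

1.699 × 10^-100

Planck energy density: u_P = c⁷/(ℏG²) = 4.632 × 10^113 J/m³.
7.87 × 10^13 / 4.632 × 10^113 = 1.699 × 10^-100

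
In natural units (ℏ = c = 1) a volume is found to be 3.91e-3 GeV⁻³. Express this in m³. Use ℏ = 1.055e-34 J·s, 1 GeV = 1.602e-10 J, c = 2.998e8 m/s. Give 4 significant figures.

3.009e-50 m³

Volume is [L]³ = [E]⁻³·(ℏc)³.
1 GeV⁻³ → (ℏc)³ × (1 GeV in J)⁻³ = 7.696e-48 m³.
Result: 3.91e-3 × 7.696e-48 = 3.009e-50 m³.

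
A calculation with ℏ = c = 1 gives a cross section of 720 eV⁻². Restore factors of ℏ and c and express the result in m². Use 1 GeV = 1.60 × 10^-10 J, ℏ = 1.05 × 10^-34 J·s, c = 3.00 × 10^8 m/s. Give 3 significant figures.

Area is [L]² = [E]⁻²·(ℏc)²; restore (ℏc)².
1 GeV⁻² → (ℏc)² × (1 GeV in J)⁻² = 3.88 × 10^-32 m².
Convert the energy scale: 720 eV⁻² = 7.20 × 10^20 GeV⁻².
Result: 7.20 × 10^20 × 3.88 × 10^-32 = 2.79 × 10^-11 m².

2.79 × 10^-11 m²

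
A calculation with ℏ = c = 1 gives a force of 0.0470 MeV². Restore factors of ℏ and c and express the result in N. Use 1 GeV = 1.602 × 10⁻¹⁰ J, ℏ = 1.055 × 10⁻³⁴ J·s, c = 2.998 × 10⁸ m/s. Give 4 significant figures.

Force is [E]/[L] = [E]²/(ℏc); restore (ℏc)⁻¹.
1 GeV² → 1/(ℏc) × (1 GeV in J)² = 8.114 × 10⁵ N.
Convert the energy scale: 0.0470 MeV² = 4.70 × 10⁻⁸ GeV².
Result: 4.70 × 10⁻⁸ × 8.114 × 10⁵ = 0.03814 N.

0.03814 N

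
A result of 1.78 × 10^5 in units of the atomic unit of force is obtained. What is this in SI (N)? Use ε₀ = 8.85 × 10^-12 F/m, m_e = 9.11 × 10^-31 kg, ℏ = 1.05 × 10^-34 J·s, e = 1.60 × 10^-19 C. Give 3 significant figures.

One atomic unit of force: F_au = E_h/a₀ = m_e²e⁶/((4πε₀)³ℏ⁴) = 8.33 × 10^-8 N.
1.78 × 10^5 × 8.33 × 10^-8 N = 0.0148 N

0.0148 N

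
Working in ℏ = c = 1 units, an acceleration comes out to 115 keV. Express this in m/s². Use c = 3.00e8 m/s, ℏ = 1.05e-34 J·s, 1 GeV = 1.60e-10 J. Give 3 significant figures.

5.26e28 m/s²

Acceleration is [L]/[T]² = c·[E]/ℏ.
1 GeV → c/ℏ × (1 GeV in J) = 4.57e32 m/s².
Convert the energy scale: 115 keV = 1.15e-4 GeV.
Result: 1.15e-4 × 4.57e32 = 5.26e28 m/s².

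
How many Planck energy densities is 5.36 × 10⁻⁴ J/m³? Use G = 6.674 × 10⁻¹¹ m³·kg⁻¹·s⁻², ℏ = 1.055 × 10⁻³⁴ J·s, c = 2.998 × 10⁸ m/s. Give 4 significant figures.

1.157 × 10⁻¹¹⁷

Planck energy density: u_P = c⁷/(ℏG²) = 4.632 × 10¹¹³ J/m³.
5.36 × 10⁻⁴ / 4.632 × 10¹¹³ = 1.157 × 10⁻¹¹⁷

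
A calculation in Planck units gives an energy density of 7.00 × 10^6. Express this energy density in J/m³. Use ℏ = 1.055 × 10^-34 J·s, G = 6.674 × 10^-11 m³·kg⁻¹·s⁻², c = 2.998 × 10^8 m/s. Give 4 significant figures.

3.243 × 10^120 J/m³

One Planck energy density: u_P = c⁷/(ℏG²) = 4.632 × 10^113 J/m³.
7.00 × 10^6 × 4.632 × 10^113 J/m³ = 3.243 × 10^120 J/m³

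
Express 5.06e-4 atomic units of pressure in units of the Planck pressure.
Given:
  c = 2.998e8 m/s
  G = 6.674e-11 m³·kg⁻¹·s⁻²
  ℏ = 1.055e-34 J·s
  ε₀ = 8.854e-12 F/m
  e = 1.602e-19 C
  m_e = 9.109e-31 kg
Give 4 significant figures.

atomic unit of pressure: P_au = E_h/a₀³ = m_e⁴e¹⁰/((4πε₀)⁵ℏ⁸) = 2.929e13 Pa
Planck pressure: p_P = c⁷/(ℏG²) = 4.632e113 Pa
5.06e-4 × 2.929e13 / 4.632e113 = 3.200e-104

3.200e-104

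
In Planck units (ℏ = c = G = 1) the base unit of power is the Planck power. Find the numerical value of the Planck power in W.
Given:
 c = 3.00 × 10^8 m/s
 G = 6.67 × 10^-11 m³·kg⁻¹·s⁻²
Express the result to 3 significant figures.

P_P = c⁵/G
  = 2.43 × 10^42 / 6.67 × 10^-11
  = 3.64 × 10^52 W

3.64 × 10^52 W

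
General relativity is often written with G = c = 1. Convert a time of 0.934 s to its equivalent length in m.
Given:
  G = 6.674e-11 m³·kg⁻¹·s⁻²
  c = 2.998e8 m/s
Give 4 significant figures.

2.800e8 m

Time → length via c.
0.934 s × (c) = 2.800e8 m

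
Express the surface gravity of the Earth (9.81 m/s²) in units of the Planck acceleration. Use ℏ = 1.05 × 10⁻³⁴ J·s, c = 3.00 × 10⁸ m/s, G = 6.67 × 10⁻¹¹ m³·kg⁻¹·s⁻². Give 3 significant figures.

1.76 × 10⁻⁵¹

Planck acceleration: a_P = √(c⁷/(ℏG)) = 5.59 × 10⁵¹ m/s².
9.81 / 5.59 × 10⁵¹ = 1.76 × 10⁻⁵¹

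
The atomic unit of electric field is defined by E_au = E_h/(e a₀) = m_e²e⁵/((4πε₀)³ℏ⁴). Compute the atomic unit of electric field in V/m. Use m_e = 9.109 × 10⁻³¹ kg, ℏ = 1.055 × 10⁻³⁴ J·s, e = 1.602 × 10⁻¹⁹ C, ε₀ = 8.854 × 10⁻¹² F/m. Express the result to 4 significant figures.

5.131 × 10¹¹ V/m

E_au = E_h/(e a₀) = m_e²e⁵/((4πε₀)³ℏ⁴)
E_h = 4.354 × 10⁻¹⁸ J
a₀ = 5.297 × 10⁻¹¹ m
E_h/(e·a₀) = 5.131 × 10¹¹ V/m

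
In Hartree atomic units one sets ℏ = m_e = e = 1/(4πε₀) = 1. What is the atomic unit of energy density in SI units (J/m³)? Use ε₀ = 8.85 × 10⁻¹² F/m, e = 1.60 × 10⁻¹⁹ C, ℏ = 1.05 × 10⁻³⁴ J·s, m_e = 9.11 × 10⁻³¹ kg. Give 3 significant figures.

u_au = E_h/a₀³ = m_e⁴e¹⁰/((4πε₀)⁵ℏ⁸)
E_h = 4.38 × 10⁻¹⁸ J
a₀ = 5.26 × 10⁻¹¹ m
E_h/a₀³ = 3.01 × 10¹³ J/m³

3.01 × 10¹³ J/m³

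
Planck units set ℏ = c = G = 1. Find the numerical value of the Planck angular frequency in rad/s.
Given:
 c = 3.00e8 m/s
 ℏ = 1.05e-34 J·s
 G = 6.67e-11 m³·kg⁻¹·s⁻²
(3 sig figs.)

Dimensional analysis gives ω_P = √(c⁵/(ℏG)).
  = √(3.47e86)
  = 1.86e43 rad/s

1.86e43 rad/s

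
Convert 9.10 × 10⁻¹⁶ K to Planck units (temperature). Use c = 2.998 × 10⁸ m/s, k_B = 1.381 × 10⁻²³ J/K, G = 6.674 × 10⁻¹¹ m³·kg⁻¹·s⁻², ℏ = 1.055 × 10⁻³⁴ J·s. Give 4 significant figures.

Planck temperature: T_P = √(ℏc⁵/G) / k_B = 1.417 × 10³² K.
9.10 × 10⁻¹⁶ / 1.417 × 10³² = 6.423 × 10⁻⁴⁸

6.423 × 10⁻⁴⁸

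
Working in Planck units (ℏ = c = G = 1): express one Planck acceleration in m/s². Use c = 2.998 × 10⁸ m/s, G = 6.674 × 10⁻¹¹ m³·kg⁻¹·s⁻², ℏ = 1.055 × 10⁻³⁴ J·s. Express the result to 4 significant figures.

5.560 × 10⁵¹ m/s²

The unique combination of the constants set to 1 with dimensions of acceleration is a_P = √(c⁷/(ℏG)).
  = √(3.092 × 10¹⁰³)
  = 5.560 × 10⁵¹ m/s²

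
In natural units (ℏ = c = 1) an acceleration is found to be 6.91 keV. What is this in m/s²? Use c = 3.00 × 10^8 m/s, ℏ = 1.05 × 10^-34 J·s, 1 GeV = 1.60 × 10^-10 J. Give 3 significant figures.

3.16 × 10^27 m/s²

Acceleration is [L]/[T]² = c·[E]/ℏ.
1 GeV → c/ℏ × (1 GeV in J) = 4.57 × 10^32 m/s².
Convert the energy scale: 6.91 keV = 6.91 × 10^-6 GeV.
Result: 6.91 × 10^-6 × 4.57 × 10^32 = 3.16 × 10^27 m/s².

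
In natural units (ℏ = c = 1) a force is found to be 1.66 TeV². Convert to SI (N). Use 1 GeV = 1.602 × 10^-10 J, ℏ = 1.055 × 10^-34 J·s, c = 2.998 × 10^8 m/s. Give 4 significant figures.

1.347 × 10^12 N

Force is [E]/[L] = [E]²/(ℏc); restore (ℏc)⁻¹.
1 GeV² → 1/(ℏc) × (1 GeV in J)² = 8.114 × 10^5 N.
Convert the energy scale: 1.66 TeV² = 1.66 × 10^6 GeV².
Result: 1.66 × 10^6 × 8.114 × 10^5 = 1.347 × 10^12 N.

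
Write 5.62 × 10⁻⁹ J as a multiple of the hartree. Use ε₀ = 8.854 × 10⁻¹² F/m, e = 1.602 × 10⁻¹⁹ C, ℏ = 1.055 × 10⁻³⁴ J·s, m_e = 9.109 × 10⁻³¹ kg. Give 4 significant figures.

1.291 × 10⁹

hartree: E_h = m_e e⁴/(4πε₀ℏ)² = 4.354 × 10⁻¹⁸ J.
5.62 × 10⁻⁹ / 4.354 × 10⁻¹⁸ = 1.291 × 10⁹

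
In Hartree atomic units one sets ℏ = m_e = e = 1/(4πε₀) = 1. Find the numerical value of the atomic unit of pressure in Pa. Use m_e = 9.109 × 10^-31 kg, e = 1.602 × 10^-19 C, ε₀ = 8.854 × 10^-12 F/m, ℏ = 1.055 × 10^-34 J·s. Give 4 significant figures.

2.929 × 10^13 Pa

P_au = E_h/a₀³ = m_e⁴e¹⁰/((4πε₀)⁵ℏ⁸)
E_h = 4.354 × 10^-18 J
a₀ = 5.297 × 10^-11 m
E_h/a₀³ = 2.929 × 10^13 Pa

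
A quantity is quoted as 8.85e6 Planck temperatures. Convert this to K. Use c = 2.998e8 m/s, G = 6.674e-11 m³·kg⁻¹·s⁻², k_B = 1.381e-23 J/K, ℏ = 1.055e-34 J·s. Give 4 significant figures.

1.254e39 K

One Planck temperature: T_P = √(ℏc⁵/G) / k_B = 1.417e32 K.
8.85e6 × 1.417e32 K = 1.254e39 K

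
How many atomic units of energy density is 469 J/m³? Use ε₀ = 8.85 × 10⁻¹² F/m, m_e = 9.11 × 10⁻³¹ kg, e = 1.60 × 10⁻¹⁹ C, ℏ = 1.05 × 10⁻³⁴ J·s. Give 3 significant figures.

atomic unit of energy density: u_au = E_h/a₀³ = m_e⁴e¹⁰/((4πε₀)⁵ℏ⁸) = 3.01 × 10¹³ J/m³.
469 / 3.01 × 10¹³ = 1.56 × 10⁻¹¹

1.56 × 10⁻¹¹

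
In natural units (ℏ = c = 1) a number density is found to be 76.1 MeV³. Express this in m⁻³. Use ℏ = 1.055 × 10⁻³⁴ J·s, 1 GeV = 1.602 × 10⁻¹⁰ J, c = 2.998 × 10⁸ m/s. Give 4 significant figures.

9.888 × 10³⁹ m⁻³

Number density is [L]⁻³ = [E]³/(ℏc)³.
1 GeV³ → 1/(ℏc)³ × (1 GeV in J)³ = 1.299 × 10⁴⁷ m⁻³.
Convert the energy scale: 76.1 MeV³ = 7.61 × 10⁻⁸ GeV³.
Result: 7.61 × 10⁻⁸ × 1.299 × 10⁴⁷ = 9.888 × 10³⁹ m⁻³.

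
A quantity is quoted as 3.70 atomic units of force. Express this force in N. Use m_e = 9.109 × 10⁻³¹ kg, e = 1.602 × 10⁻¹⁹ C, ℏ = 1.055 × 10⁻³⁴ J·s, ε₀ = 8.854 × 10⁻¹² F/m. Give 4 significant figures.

One atomic unit of force: F_au = E_h/a₀ = m_e²e⁶/((4πε₀)³ℏ⁴) = 8.220 × 10⁻⁸ N.
3.70 × 8.220 × 10⁻⁸ N = 3.041 × 10⁻⁷ N

3.041 × 10⁻⁷ N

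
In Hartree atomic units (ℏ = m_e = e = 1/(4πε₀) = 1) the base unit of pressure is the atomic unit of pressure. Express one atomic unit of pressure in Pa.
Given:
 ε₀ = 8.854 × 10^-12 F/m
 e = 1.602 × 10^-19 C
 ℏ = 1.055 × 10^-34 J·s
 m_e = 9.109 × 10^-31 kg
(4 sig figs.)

2.929 × 10^13 Pa

P_au = E_h/a₀³ = m_e⁴e¹⁰/((4πε₀)⁵ℏ⁸)
E_h = 4.354 × 10^-18 J
a₀ = 5.297 × 10^-11 m
E_h/a₀³ = 2.929 × 10^13 Pa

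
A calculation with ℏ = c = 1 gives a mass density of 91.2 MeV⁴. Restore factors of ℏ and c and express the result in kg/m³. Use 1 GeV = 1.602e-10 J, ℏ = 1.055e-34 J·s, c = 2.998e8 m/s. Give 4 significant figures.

2.112e10 kg/m³

Mass density is [E]/(c²[L]³) = [E]⁴/(ℏ³c⁵).
1 GeV⁴ → 1/(ℏ³c⁵) × (1 GeV in J)⁴ = 2.316e20 kg/m³.
Convert the energy scale: 91.2 MeV⁴ = 9.12e-11 GeV⁴.
Result: 9.12e-11 × 2.316e20 = 2.112e10 kg/m³.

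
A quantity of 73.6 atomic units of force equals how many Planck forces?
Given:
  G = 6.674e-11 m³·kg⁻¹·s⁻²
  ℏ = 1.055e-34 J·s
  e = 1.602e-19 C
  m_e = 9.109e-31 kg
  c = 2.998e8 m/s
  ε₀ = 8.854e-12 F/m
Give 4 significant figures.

4.998e-50

atomic unit of force: F_au = E_h/a₀ = m_e²e⁶/((4πε₀)³ℏ⁴) = 8.220e-8 N
Planck force: F_P = c⁴/G = 1.210e44 N
73.6 × 8.220e-8 / 1.210e44 = 4.998e-50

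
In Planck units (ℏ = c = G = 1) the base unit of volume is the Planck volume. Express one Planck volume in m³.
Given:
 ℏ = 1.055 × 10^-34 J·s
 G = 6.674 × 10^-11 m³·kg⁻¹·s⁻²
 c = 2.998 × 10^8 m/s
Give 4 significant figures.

V_P = (ℏG/c³)^(3/2)
  = √(1.784 × 10^-209)
  = 4.224 × 10^-105 m³

4.224 × 10^-105 m³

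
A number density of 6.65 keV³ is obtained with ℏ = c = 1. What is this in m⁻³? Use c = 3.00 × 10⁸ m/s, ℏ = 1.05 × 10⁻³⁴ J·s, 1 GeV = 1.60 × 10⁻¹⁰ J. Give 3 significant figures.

Number density is [L]⁻³ = [E]³/(ℏc)³.
1 GeV³ → 1/(ℏc)³ × (1 GeV in J)³ = 1.31 × 10⁴⁷ m⁻³.
Convert the energy scale: 6.65 keV³ = 6.65 × 10⁻¹⁸ GeV³.
Result: 6.65 × 10⁻¹⁸ × 1.31 × 10⁴⁷ = 8.71 × 10²⁹ m⁻³.

8.71 × 10²⁹ m⁻³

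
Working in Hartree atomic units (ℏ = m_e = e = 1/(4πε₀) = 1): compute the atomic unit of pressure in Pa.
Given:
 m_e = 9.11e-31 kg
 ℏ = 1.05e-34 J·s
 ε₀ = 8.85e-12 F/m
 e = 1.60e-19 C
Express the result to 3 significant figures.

3.01e13 Pa

The unique combination of the constants set to 1 with dimensions of pressure is P_au = E_h/a₀³ = m_e⁴e¹⁰/((4πε₀)⁵ℏ⁸).
E_h = 4.38e-18 J
a₀ = 5.26e-11 m
E_h/a₀³ = 3.01e13 Pa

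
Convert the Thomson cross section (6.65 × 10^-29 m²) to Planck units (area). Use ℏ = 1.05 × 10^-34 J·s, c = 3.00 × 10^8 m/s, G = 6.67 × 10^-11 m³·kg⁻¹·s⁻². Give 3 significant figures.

2.56 × 10^41

Planck area: A_P = ℏG/c³ = 2.59 × 10^-70 m².
6.65 × 10^-29 / 2.59 × 10^-70 = 2.56 × 10^41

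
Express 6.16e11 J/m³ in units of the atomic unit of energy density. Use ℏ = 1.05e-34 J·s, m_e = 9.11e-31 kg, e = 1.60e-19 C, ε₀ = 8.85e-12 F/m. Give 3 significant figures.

atomic unit of energy density: u_au = E_h/a₀³ = m_e⁴e¹⁰/((4πε₀)⁵ℏ⁸) = 3.01e13 J/m³.
6.16e11 / 3.01e13 = 0.0204

0.0204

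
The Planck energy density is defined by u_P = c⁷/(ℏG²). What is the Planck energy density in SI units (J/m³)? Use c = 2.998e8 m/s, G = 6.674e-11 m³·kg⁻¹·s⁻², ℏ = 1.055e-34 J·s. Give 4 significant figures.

u_P = c⁷/(ℏG²)
  = 2.177e59 / 4.699e-55
  = 4.632e113 J/m³

4.632e113 J/m³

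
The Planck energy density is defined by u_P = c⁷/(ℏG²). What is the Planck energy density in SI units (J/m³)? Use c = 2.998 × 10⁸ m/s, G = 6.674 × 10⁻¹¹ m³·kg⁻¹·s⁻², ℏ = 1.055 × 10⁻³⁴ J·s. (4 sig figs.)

u_P = c⁷/(ℏG²)
  = 2.177 × 10⁵⁹ / 4.699 × 10⁻⁵⁵
  = 4.632 × 10¹¹³ J/m³

4.632 × 10¹¹³ J/m³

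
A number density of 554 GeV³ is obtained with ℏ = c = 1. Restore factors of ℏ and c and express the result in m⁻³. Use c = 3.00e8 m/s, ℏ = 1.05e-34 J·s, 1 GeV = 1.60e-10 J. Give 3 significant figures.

7.26e49 m⁻³

Number density is [L]⁻³ = [E]³/(ℏc)³.
1 GeV³ → 1/(ℏc)³ × (1 GeV in J)³ = 1.31e47 m⁻³.
Result: 554 × 1.31e47 = 7.26e49 m⁻³.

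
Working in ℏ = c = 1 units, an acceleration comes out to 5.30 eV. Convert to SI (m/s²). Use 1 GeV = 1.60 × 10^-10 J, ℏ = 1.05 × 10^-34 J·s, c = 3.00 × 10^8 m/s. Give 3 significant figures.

2.42 × 10^24 m/s²

Acceleration is [L]/[T]² = c·[E]/ℏ.
1 GeV → c/ℏ × (1 GeV in J) = 4.57 × 10^32 m/s².
Convert the energy scale: 5.30 eV = 5.30 × 10^-9 GeV.
Result: 5.30 × 10^-9 × 4.57 × 10^32 = 2.42 × 10^24 m/s².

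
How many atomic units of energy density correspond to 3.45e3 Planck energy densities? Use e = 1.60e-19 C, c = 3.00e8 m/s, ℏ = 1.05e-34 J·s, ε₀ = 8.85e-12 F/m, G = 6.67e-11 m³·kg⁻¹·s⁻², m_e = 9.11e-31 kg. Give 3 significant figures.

5.36e103

Planck energy density: u_P = c⁷/(ℏG²) = 4.68e113 J/m³
atomic unit of energy density: u_au = E_h/a₀³ = m_e⁴e¹⁰/((4πε₀)⁵ℏ⁸) = 3.01e13 J/m³
3.45e3 × 4.68e113 / 3.01e13 = 5.36e103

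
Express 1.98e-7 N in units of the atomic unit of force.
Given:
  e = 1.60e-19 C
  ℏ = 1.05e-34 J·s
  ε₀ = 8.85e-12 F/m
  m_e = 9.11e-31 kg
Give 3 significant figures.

2.38

atomic unit of force: F_au = E_h/a₀ = m_e²e⁶/((4πε₀)³ℏ⁴) = 8.33e-8 N.
1.98e-7 / 8.33e-8 = 2.38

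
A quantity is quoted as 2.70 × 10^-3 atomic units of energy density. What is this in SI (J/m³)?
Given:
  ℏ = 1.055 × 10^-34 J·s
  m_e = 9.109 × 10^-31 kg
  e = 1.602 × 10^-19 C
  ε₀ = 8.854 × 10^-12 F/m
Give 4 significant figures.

One atomic unit of energy density: u_au = E_h/a₀³ = m_e⁴e¹⁰/((4πε₀)⁵ℏ⁸) = 2.929 × 10^13 J/m³.
2.70 × 10^-3 × 2.929 × 10^13 J/m³ = 7.909 × 10^10 J/m³

7.909 × 10^10 J/m³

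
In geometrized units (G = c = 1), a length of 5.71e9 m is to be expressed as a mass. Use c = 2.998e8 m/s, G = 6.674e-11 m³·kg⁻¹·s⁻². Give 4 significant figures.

Length → mass via c²/G.
5.71e9 m × (c²/G) = 7.690e36 kg

7.690e36 kg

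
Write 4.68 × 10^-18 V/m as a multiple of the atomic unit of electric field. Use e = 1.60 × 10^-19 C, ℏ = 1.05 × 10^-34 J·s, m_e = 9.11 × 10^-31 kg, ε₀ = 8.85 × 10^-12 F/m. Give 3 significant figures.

8.99 × 10^-30

atomic unit of electric field: E_au = E_h/(e a₀) = m_e²e⁵/((4πε₀)³ℏ⁴) = 5.20 × 10^11 V/m.
4.68 × 10^-18 / 5.20 × 10^11 = 8.99 × 10^-30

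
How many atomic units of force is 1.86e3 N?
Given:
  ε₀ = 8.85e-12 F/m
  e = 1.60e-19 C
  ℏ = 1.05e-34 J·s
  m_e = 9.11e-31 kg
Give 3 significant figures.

atomic unit of force: F_au = E_h/a₀ = m_e²e⁶/((4πε₀)³ℏ⁴) = 8.33e-8 N.
1.86e3 / 8.33e-8 = 2.23e10

2.23e10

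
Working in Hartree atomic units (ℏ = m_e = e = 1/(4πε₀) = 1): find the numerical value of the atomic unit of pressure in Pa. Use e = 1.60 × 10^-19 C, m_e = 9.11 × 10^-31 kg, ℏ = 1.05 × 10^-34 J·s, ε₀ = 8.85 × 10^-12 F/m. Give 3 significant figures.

Dimensional analysis gives P_au = E_h/a₀³ = m_e⁴e¹⁰/((4πε₀)⁵ℏ⁸).
E_h = 4.38 × 10^-18 J
a₀ = 5.26 × 10^-11 m
E_h/a₀³ = 3.01 × 10^13 Pa

3.01 × 10^13 Pa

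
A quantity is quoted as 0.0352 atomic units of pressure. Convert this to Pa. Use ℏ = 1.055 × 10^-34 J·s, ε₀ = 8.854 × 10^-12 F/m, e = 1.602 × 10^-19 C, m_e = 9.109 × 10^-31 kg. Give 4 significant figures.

1.031 × 10^12 Pa

One atomic unit of pressure: P_au = E_h/a₀³ = m_e⁴e¹⁰/((4πε₀)⁵ℏ⁸) = 2.929 × 10^13 Pa.
0.0352 × 2.929 × 10^13 Pa = 1.031 × 10^12 Pa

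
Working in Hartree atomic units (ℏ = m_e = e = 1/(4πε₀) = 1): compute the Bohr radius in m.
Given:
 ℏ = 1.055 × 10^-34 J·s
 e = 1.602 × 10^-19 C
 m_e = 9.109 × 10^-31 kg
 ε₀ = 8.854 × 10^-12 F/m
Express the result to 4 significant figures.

5.297 × 10^-11 m

Dimensional analysis gives a₀ = 4πε₀ℏ²/(m_e e²).
  = 1.238 × 10^-78 / 2.338 × 10^-68
  = 5.297 × 10^-11 m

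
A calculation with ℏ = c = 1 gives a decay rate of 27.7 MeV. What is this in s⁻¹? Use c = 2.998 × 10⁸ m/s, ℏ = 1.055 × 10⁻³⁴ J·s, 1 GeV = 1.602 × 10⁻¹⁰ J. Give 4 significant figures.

A rate is [E]/ℏ; divide by ℏ.
1 GeV → 1/ℏ × (1 GeV in J) = 1.518 × 10²⁴ s⁻¹.
Convert the energy scale: 27.7 MeV = 0.0277 GeV.
Result: 0.0277 × 1.518 × 10²⁴ = 4.206 × 10²² s⁻¹.

4.206 × 10²² s⁻¹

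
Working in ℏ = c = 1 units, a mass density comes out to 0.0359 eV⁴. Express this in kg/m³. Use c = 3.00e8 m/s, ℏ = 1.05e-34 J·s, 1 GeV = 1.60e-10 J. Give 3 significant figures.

Mass density is [E]/(c²[L]³) = [E]⁴/(ℏ³c⁵).
1 GeV⁴ → 1/(ℏ³c⁵) × (1 GeV in J)⁴ = 2.33e20 kg/m³.
Convert the energy scale: 0.0359 eV⁴ = 3.59e-38 GeV⁴.
Result: 3.59e-38 × 2.33e20 = 8.36e-18 kg/m³.

8.36e-18 kg/m³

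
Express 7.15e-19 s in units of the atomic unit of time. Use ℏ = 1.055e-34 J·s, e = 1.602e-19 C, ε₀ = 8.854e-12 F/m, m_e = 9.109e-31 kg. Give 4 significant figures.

atomic unit of time: τ_au = (4πε₀)²ℏ³/(m_e e⁴) = 2.423e-17 s.
7.15e-19 / 2.423e-17 = 0.02951

0.02951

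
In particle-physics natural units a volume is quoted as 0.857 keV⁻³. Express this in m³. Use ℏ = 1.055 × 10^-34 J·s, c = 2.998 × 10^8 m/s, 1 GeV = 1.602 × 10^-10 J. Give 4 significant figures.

6.595 × 10^-30 m³

Volume is [L]³ = [E]⁻³·(ℏc)³.
1 GeV⁻³ → (ℏc)³ × (1 GeV in J)⁻³ = 7.696 × 10^-48 m³.
Convert the energy scale: 0.857 keV⁻³ = 8.57 × 10^17 GeV⁻³.
Result: 8.57 × 10^17 × 7.696 × 10^-48 = 6.595 × 10^-30 m³.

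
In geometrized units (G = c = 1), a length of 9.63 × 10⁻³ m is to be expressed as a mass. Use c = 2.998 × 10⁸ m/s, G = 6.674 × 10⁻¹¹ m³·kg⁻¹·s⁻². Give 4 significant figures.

1.297 × 10²⁵ kg

Length → mass via c²/G.
9.63 × 10⁻³ m × (c²/G) = 1.297 × 10²⁵ kg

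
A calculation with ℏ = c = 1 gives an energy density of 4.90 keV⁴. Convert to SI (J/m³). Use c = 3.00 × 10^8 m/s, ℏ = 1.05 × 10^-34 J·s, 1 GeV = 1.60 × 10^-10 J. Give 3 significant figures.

1.03 × 10^14 J/m³

[E]/[L]³ = [E]⁴/(ℏc)³; restore (ℏc)⁻³.
1 GeV⁴ → 1/(ℏc)³ × (1 GeV in J)⁴ = 2.10 × 10^37 J/m³.
Convert the energy scale: 4.90 keV⁴ = 4.90 × 10^-24 GeV⁴.
Result: 4.90 × 10^-24 × 2.10 × 10^37 = 1.03 × 10^14 J/m³.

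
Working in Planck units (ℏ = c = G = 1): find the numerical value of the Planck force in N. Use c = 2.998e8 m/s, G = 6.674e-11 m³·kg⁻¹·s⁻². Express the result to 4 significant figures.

1.210e44 N

The unique combination of the constants set to 1 with dimensions of force is F_P = c⁴/G.
  = 8.078e33 / 6.674e-11
  = 1.210e44 N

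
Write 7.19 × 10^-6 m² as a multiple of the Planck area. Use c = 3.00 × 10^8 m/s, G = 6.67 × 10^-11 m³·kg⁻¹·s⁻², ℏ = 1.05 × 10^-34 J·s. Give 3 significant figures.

2.77 × 10^64

Planck area: A_P = ℏG/c³ = 2.59 × 10^-70 m².
7.19 × 10^-6 / 2.59 × 10^-70 = 2.77 × 10^64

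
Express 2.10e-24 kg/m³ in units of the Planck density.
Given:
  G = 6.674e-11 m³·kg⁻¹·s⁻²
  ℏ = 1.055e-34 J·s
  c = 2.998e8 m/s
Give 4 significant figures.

Planck density: ρ_P = c⁵/(ℏG²) = 5.154e96 kg/m³.
2.10e-24 / 5.154e96 = 4.075e-121

4.075e-121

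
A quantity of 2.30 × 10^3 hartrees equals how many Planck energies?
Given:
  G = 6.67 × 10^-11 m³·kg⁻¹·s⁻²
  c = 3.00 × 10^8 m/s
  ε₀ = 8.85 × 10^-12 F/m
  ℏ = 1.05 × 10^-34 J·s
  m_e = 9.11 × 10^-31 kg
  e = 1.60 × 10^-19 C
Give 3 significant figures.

hartree: E_h = m_e e⁴/(4πε₀ℏ)² = 4.38 × 10^-18 J
Planck energy: E_P = √(ℏc⁵/G) = 1.96 × 10^9 J
2.30 × 10^3 × 4.38 × 10^-18 / 1.96 × 10^9 = 5.15 × 10^-24

5.15 × 10^-24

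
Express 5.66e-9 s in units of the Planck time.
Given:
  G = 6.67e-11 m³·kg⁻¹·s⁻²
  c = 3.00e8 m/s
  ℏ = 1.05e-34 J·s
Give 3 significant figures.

1.05e35

Planck time: t_P = √(ℏG/c⁵) = 5.37e-44 s.
5.66e-9 / 5.37e-44 = 1.05e35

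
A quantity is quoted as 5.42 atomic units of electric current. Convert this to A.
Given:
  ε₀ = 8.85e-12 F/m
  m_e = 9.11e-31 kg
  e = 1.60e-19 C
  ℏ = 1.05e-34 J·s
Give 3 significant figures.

0.0362 A

One atomic unit of electric current: I_au = e E_h/ℏ = m_e e⁵/((4πε₀)²ℏ³) = 6.67e-3 A.
5.42 × 6.67e-3 A = 0.0362 A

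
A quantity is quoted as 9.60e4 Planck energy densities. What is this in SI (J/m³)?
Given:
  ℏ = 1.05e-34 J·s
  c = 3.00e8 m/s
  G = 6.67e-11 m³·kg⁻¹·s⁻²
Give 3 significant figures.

4.49e118 J/m³

One Planck energy density: u_P = c⁷/(ℏG²) = 4.68e113 J/m³.
9.60e4 × 4.68e113 J/m³ = 4.49e118 J/m³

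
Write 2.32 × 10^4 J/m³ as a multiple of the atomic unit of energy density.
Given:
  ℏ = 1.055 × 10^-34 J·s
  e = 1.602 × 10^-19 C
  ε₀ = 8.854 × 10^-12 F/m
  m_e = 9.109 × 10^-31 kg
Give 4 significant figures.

7.920 × 10^-10

atomic unit of energy density: u_au = E_h/a₀³ = m_e⁴e¹⁰/((4πε₀)⁵ℏ⁸) = 2.929 × 10^13 J/m³.
2.32 × 10^4 / 2.929 × 10^13 = 7.920 × 10^-10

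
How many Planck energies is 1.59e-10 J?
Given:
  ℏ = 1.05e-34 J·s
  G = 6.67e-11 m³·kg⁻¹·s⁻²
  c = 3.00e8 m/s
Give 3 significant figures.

8.13e-20

Planck energy: E_P = √(ℏc⁵/G) = 1.96e9 J.
1.59e-10 / 1.96e9 = 8.13e-20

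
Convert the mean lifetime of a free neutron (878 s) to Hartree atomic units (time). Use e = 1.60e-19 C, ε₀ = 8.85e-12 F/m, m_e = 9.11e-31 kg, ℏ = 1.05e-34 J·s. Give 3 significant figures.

atomic unit of time: τ_au = (4πε₀)²ℏ³/(m_e e⁴) = 2.40e-17 s.
878 / 2.40e-17 = 3.66e19

3.66e19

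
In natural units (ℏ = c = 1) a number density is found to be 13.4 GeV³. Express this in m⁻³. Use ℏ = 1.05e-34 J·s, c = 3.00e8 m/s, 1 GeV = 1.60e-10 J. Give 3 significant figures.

Number density is [L]⁻³ = [E]³/(ℏc)³.
1 GeV³ → 1/(ℏc)³ × (1 GeV in J)³ = 1.31e47 m⁻³.
Result: 13.4 × 1.31e47 = 1.76e48 m⁻³.

1.76e48 m⁻³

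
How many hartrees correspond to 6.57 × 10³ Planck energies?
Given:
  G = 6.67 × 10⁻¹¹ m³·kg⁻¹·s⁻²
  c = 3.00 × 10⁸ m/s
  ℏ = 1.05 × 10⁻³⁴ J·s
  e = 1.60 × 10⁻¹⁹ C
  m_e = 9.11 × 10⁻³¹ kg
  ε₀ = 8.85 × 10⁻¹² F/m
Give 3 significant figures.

Planck energy: E_P = √(ℏc⁵/G) = 1.96 × 10⁹ J
hartree: E_h = m_e e⁴/(4πε₀ℏ)² = 4.38 × 10⁻¹⁸ J
6.57 × 10³ × 1.96 × 10⁹ / 4.38 × 10⁻¹⁸ = 2.93 × 10³⁰

2.93 × 10³⁰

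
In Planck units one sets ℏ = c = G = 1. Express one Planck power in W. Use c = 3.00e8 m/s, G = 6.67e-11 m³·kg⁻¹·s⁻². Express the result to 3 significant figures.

3.64e52 W

P_P = c⁵/G
  = 2.43e42 / 6.67e-11
  = 3.64e52 W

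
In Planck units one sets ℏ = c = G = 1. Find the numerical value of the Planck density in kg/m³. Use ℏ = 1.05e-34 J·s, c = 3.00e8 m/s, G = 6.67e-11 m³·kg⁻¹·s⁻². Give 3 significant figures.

ρ_P = c⁵/(ℏG²)
  = 2.43e42 / 4.67e-55
  = 5.20e96 kg/m³

5.20e96 kg/m³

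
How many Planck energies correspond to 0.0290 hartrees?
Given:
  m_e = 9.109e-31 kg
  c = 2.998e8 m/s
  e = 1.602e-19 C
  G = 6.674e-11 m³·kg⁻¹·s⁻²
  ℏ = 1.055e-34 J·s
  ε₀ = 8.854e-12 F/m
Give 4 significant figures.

hartree: E_h = m_e e⁴/(4πε₀ℏ)² = 4.354e-18 J
Planck energy: E_P = √(ℏc⁵/G) = 1.957e9 J
0.0290 × 4.354e-18 / 1.957e9 = 6.454e-29

6.454e-29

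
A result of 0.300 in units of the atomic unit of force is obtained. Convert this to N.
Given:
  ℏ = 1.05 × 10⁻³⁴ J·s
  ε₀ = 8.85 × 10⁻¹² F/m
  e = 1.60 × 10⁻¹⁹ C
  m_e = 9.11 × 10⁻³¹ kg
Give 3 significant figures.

One atomic unit of force: F_au = E_h/a₀ = m_e²e⁶/((4πε₀)³ℏ⁴) = 8.33 × 10⁻⁸ N.
0.300 × 8.33 × 10⁻⁸ N = 2.50 × 10⁻⁸ N

2.50 × 10⁻⁸ N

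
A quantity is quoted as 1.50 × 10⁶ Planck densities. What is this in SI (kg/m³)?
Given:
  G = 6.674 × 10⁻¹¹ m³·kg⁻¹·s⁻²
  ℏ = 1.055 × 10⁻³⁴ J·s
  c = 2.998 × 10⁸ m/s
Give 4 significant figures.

7.731 × 10¹⁰² kg/m³

One Planck density: ρ_P = c⁵/(ℏG²) = 5.154 × 10⁹⁶ kg/m³.
1.50 × 10⁶ × 5.154 × 10⁹⁶ kg/m³ = 7.731 × 10¹⁰² kg/m³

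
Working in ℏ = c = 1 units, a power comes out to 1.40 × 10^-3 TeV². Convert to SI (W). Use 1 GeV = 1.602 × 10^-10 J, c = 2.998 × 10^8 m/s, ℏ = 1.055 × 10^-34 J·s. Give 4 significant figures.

Power is [E]/[T] = [E]²/ℏ.
1 GeV² → 1/ℏ × (1 GeV in J)² = 2.433 × 10^14 W.
Convert the energy scale: 1.40 × 10^-3 TeV² = 1.40 × 10^3 GeV².
Result: 1.40 × 10^3 × 2.433 × 10^14 = 3.406 × 10^17 W.

3.406 × 10^17 W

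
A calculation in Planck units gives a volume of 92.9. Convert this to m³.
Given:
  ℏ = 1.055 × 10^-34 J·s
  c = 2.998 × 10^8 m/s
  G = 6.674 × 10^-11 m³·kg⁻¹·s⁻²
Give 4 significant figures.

One Planck volume: V_P = (ℏG/c³)^(3/2) = 4.224 × 10^-105 m³.
92.9 × 4.224 × 10^-105 m³ = 3.924 × 10^-103 m³

3.924 × 10^-103 m³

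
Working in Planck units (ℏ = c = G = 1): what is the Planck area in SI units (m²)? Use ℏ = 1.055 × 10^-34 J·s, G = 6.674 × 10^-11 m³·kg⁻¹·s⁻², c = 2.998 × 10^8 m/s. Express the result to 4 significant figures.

From ℏ = c = G = 1 the area scale is A_P = ℏG/c³.
  = 7.041 × 10^-45 / 2.695 × 10^25
  = 2.613 × 10^-70 m²

2.613 × 10^-70 m²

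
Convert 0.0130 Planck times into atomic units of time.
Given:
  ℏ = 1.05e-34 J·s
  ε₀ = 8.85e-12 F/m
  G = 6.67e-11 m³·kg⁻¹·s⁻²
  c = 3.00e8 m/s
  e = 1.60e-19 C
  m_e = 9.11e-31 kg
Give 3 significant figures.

Planck time: t_P = √(ℏG/c⁵) = 5.37e-44 s
atomic unit of time: τ_au = (4πε₀)²ℏ³/(m_e e⁴) = 2.40e-17 s
0.0130 × 5.37e-44 / 2.40e-17 = 2.91e-29

2.91e-29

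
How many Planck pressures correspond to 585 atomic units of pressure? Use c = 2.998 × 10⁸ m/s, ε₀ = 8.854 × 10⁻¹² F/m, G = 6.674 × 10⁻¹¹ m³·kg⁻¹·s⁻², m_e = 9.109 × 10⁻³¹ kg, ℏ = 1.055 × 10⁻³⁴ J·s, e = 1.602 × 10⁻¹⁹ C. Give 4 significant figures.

atomic unit of pressure: P_au = E_h/a₀³ = m_e⁴e¹⁰/((4πε₀)⁵ℏ⁸) = 2.929 × 10¹³ Pa
Planck pressure: p_P = c⁷/(ℏG²) = 4.632 × 10¹¹³ Pa
585 × 2.929 × 10¹³ / 4.632 × 10¹¹³ = 3.699 × 10⁻⁹⁸

3.699 × 10⁻⁹⁸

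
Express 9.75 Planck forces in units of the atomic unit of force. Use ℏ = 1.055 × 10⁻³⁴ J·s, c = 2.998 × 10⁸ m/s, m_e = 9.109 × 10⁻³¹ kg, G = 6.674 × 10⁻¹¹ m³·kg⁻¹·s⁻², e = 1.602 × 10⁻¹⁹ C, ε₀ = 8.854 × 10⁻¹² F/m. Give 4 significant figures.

Planck force: F_P = c⁴/G = 1.210 × 10⁴⁴ N
atomic unit of force: F_au = E_h/a₀ = m_e²e⁶/((4πε₀)³ℏ⁴) = 8.220 × 10⁻⁸ N
9.75 × 1.210 × 10⁴⁴ / 8.220 × 10⁻⁸ = 1.436 × 10⁵²

1.436 × 10⁵²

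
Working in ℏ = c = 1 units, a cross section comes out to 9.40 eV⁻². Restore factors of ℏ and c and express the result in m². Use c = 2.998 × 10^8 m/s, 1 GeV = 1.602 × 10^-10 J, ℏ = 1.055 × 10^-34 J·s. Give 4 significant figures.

3.664 × 10^-13 m²

Area is [L]² = [E]⁻²·(ℏc)²; restore (ℏc)².
1 GeV⁻² → (ℏc)² × (1 GeV in J)⁻² = 3.898 × 10^-32 m².
Convert the energy scale: 9.40 eV⁻² = 9.40 × 10^18 GeV⁻².
Result: 9.40 × 10^18 × 3.898 × 10^-32 = 3.664 × 10^-13 m².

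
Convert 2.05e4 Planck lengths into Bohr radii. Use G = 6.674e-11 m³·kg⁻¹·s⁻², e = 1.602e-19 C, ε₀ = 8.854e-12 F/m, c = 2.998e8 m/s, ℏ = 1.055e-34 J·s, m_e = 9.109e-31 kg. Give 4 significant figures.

Planck length: ℓ_P = √(ℏG/c³) = 1.616e-35 m
Bohr radius: a₀ = 4πε₀ℏ²/(m_e e²) = 5.297e-11 m
2.05e4 × 1.616e-35 / 5.297e-11 = 6.256e-21

6.256e-21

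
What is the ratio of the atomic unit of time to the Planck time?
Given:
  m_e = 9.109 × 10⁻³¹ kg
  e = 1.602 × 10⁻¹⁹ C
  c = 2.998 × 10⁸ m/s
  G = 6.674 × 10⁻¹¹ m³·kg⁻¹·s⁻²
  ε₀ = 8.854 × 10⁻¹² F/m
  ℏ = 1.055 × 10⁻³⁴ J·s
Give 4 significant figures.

4.494 × 10²⁶

atomic unit of time: τ_au = (4πε₀)²ℏ³/(m_e e⁴) = 2.423 × 10⁻¹⁷ s
Planck time: t_P = √(ℏG/c⁵) = 5.392 × 10⁻⁴⁴ s
ratio = 2.423 × 10⁻¹⁷ / 5.392 × 10⁻⁴⁴ = 4.494 × 10²⁶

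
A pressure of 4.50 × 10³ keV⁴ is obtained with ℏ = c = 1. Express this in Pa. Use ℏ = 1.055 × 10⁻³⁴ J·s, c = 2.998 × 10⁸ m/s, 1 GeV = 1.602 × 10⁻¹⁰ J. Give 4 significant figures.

Pressure is [E]/[L]³ = [E]⁴/(ℏc)³.
1 GeV⁴ → 1/(ℏc)³ × (1 GeV in J)⁴ = 2.082 × 10³⁷ Pa.
Convert the energy scale: 4.50 × 10³ keV⁴ = 4.50 × 10⁻²¹ GeV⁴.
Result: 4.50 × 10⁻²¹ × 2.082 × 10³⁷ = 9.367 × 10¹⁶ Pa.

9.367 × 10¹⁶ Pa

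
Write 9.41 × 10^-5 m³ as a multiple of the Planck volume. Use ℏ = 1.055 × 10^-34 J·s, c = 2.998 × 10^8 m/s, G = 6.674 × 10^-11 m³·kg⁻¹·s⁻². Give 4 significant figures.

2.228 × 10^100

Planck volume: V_P = (ℏG/c³)^(3/2) = 4.224 × 10^-105 m³.
9.41 × 10^-5 / 4.224 × 10^-105 = 2.228 × 10^100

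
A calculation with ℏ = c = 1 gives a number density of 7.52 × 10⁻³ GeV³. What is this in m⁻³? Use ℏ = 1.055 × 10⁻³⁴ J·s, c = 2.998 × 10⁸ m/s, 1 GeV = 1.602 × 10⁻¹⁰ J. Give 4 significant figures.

Number density is [L]⁻³ = [E]³/(ℏc)³.
1 GeV³ → 1/(ℏc)³ × (1 GeV in J)³ = 1.299 × 10⁴⁷ m⁻³.
Result: 7.52 × 10⁻³ × 1.299 × 10⁴⁷ = 9.771 × 10⁴⁴ m⁻³.

9.771 × 10⁴⁴ m⁻³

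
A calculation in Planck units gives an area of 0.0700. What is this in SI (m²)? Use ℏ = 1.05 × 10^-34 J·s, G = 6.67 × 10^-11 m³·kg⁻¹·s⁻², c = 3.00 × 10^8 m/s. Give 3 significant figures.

One Planck area: A_P = ℏG/c³ = 2.59 × 10^-70 m².
0.0700 × 2.59 × 10^-70 m² = 1.82 × 10^-71 m²

1.82 × 10^-71 m²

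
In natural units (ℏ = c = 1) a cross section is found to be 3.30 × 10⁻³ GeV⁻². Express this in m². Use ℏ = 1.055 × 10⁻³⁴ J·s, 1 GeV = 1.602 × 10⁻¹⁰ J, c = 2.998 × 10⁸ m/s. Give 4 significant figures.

Area is [L]² = [E]⁻²·(ℏc)²; restore (ℏc)².
1 GeV⁻² → (ℏc)² × (1 GeV in J)⁻² = 3.898 × 10⁻³² m².
Result: 3.30 × 10⁻³ × 3.898 × 10⁻³² = 1.286 × 10⁻³⁴ m².

1.286 × 10⁻³⁴ m²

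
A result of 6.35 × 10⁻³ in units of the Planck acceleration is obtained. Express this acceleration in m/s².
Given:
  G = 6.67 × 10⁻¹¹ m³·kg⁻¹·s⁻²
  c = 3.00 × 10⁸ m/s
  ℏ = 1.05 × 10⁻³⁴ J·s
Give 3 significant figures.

3.55 × 10⁴⁹ m/s²

One Planck acceleration: a_P = √(c⁷/(ℏG)) = 5.59 × 10⁵¹ m/s².
6.35 × 10⁻³ × 5.59 × 10⁵¹ m/s² = 3.55 × 10⁴⁹ m/s²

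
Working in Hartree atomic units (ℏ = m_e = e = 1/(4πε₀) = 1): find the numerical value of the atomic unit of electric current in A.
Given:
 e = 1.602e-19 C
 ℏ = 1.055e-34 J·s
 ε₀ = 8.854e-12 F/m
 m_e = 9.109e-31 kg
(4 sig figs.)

The unique combination of the constants set to 1 with dimensions of current is I_au = e E_h/ℏ = m_e e⁵/((4πε₀)²ℏ³).
E_h = 4.354e-18 J
e·E_h/ℏ = 6.612e-3 A

6.612e-3 A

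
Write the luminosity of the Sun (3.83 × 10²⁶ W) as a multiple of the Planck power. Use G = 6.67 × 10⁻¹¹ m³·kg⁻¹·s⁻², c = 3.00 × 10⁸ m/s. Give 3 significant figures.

1.05 × 10⁻²⁶

Planck power: P_P = c⁵/G = 3.64 × 10⁵² W.
3.83 × 10²⁶ / 3.64 × 10⁵² = 1.05 × 10⁻²⁶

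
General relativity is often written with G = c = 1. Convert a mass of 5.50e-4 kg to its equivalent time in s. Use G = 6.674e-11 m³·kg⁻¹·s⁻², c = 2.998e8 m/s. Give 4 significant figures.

1.362e-39 s

Mass → time via G/c³.
5.50e-4 kg × (G/c³) = 1.362e-39 s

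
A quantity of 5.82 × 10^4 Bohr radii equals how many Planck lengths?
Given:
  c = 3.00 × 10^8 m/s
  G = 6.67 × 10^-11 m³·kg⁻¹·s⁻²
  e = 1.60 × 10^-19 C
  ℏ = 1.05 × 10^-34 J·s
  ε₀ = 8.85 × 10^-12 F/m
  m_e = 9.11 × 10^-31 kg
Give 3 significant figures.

1.90 × 10^29

Bohr radius: a₀ = 4πε₀ℏ²/(m_e e²) = 5.26 × 10^-11 m
Planck length: ℓ_P = √(ℏG/c³) = 1.61 × 10^-35 m
5.82 × 10^4 × 5.26 × 10^-11 / 1.61 × 10^-35 = 1.90 × 10^29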